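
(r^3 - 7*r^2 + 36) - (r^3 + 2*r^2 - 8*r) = -9*r^2 + 8*r + 36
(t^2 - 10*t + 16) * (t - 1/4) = t^3 - 41*t^2/4 + 37*t/2 - 4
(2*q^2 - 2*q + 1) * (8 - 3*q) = -6*q^3 + 22*q^2 - 19*q + 8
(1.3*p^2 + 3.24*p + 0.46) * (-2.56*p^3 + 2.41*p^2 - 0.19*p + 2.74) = -3.328*p^5 - 5.1614*p^4 + 6.3838*p^3 + 4.055*p^2 + 8.7902*p + 1.2604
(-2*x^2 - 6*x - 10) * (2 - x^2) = 2*x^4 + 6*x^3 + 6*x^2 - 12*x - 20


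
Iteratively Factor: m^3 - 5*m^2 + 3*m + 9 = (m - 3)*(m^2 - 2*m - 3) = (m - 3)^2*(m + 1)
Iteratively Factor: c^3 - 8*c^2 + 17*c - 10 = (c - 1)*(c^2 - 7*c + 10) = (c - 5)*(c - 1)*(c - 2)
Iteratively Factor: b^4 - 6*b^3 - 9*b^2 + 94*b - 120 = (b - 2)*(b^3 - 4*b^2 - 17*b + 60) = (b - 3)*(b - 2)*(b^2 - b - 20) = (b - 5)*(b - 3)*(b - 2)*(b + 4)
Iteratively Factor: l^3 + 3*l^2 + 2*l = (l + 2)*(l^2 + l) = (l + 1)*(l + 2)*(l)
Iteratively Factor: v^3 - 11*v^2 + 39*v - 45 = (v - 3)*(v^2 - 8*v + 15) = (v - 3)^2*(v - 5)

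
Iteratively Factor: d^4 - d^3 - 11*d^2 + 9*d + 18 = (d + 3)*(d^3 - 4*d^2 + d + 6) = (d + 1)*(d + 3)*(d^2 - 5*d + 6) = (d - 2)*(d + 1)*(d + 3)*(d - 3)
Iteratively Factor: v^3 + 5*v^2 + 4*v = (v + 4)*(v^2 + v) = (v + 1)*(v + 4)*(v)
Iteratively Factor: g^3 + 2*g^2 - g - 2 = (g - 1)*(g^2 + 3*g + 2) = (g - 1)*(g + 2)*(g + 1)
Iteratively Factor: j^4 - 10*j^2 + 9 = (j + 3)*(j^3 - 3*j^2 - j + 3) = (j + 1)*(j + 3)*(j^2 - 4*j + 3) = (j - 1)*(j + 1)*(j + 3)*(j - 3)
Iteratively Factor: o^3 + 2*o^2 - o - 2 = (o + 2)*(o^2 - 1) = (o - 1)*(o + 2)*(o + 1)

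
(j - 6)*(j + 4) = j^2 - 2*j - 24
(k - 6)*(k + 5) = k^2 - k - 30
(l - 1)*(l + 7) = l^2 + 6*l - 7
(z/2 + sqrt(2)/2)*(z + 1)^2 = z^3/2 + sqrt(2)*z^2/2 + z^2 + z/2 + sqrt(2)*z + sqrt(2)/2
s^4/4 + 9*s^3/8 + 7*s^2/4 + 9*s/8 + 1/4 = (s/4 + 1/4)*(s + 1/2)*(s + 1)*(s + 2)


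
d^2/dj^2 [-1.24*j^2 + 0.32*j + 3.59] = -2.48000000000000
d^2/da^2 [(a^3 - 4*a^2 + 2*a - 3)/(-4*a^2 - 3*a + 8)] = 2*(-121*a^3 + 600*a^2 - 276*a + 331)/(64*a^6 + 144*a^5 - 276*a^4 - 549*a^3 + 552*a^2 + 576*a - 512)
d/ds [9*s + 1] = 9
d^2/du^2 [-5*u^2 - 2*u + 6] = -10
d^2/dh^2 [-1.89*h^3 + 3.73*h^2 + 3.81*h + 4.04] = 7.46 - 11.34*h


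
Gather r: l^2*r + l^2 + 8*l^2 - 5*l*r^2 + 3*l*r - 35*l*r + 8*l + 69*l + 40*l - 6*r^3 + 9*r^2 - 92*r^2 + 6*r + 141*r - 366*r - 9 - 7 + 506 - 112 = 9*l^2 + 117*l - 6*r^3 + r^2*(-5*l - 83) + r*(l^2 - 32*l - 219) + 378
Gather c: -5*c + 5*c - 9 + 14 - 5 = 0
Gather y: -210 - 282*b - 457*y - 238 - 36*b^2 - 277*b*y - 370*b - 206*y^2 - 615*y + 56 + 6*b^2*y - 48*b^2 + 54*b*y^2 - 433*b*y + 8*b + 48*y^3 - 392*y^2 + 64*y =-84*b^2 - 644*b + 48*y^3 + y^2*(54*b - 598) + y*(6*b^2 - 710*b - 1008) - 392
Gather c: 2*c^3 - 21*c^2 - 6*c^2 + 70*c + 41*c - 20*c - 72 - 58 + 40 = 2*c^3 - 27*c^2 + 91*c - 90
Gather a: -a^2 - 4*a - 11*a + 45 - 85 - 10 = -a^2 - 15*a - 50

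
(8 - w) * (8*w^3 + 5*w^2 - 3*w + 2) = -8*w^4 + 59*w^3 + 43*w^2 - 26*w + 16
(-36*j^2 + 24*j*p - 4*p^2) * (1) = -36*j^2 + 24*j*p - 4*p^2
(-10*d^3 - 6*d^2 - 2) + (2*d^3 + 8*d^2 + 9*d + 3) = -8*d^3 + 2*d^2 + 9*d + 1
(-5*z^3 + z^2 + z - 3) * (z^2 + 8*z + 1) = -5*z^5 - 39*z^4 + 4*z^3 + 6*z^2 - 23*z - 3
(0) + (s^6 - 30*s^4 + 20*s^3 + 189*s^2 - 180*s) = s^6 - 30*s^4 + 20*s^3 + 189*s^2 - 180*s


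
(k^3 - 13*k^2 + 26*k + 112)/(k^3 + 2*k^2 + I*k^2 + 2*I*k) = (k^2 - 15*k + 56)/(k*(k + I))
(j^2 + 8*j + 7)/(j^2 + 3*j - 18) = (j^2 + 8*j + 7)/(j^2 + 3*j - 18)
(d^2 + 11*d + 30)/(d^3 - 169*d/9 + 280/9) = 9*(d + 6)/(9*d^2 - 45*d + 56)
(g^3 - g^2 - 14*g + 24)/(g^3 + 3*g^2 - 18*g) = (g^2 + 2*g - 8)/(g*(g + 6))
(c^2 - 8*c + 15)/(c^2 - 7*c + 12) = (c - 5)/(c - 4)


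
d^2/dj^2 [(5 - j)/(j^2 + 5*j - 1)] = 2*(3*j*(j^2 + 5*j - 1) - (j - 5)*(2*j + 5)^2)/(j^2 + 5*j - 1)^3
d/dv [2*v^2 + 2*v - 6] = 4*v + 2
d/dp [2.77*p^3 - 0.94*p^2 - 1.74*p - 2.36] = 8.31*p^2 - 1.88*p - 1.74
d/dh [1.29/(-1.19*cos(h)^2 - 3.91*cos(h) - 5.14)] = -(3.0702*cos(h) + 5.0439)*sin(h)/(1.19*cos(h)^2 + 3.91*cos(h) + 5.14)^2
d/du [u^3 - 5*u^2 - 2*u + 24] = 3*u^2 - 10*u - 2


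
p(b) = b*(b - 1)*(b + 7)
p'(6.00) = 173.00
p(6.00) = 390.00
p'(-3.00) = -16.00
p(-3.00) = 48.00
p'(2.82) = 50.70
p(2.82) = 50.40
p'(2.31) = 36.73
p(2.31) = 28.17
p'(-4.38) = -2.01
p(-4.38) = 61.74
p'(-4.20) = -4.48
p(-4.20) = 61.15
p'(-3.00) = -16.00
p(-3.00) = 48.00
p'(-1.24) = -17.27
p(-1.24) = 16.00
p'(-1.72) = -18.76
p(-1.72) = 24.70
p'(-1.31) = -17.57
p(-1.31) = 17.22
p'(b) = b*(b - 1) + b*(b + 7) + (b - 1)*(b + 7) = 3*b^2 + 12*b - 7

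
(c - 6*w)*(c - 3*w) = c^2 - 9*c*w + 18*w^2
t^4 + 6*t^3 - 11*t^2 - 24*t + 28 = (t - 2)*(t - 1)*(t + 2)*(t + 7)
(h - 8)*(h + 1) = h^2 - 7*h - 8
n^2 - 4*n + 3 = (n - 3)*(n - 1)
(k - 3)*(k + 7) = k^2 + 4*k - 21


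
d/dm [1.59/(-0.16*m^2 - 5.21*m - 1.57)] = (0.5088*m + 8.2839)/(0.16*m^2 + 5.21*m + 1.57)^2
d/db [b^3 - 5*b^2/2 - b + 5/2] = 3*b^2 - 5*b - 1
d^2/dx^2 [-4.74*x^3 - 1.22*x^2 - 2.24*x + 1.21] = -28.44*x - 2.44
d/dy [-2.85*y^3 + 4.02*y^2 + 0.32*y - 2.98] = -8.55*y^2 + 8.04*y + 0.32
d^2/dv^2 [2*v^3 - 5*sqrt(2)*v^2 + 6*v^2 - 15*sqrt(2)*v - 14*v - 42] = 12*v - 10*sqrt(2) + 12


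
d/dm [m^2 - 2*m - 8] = 2*m - 2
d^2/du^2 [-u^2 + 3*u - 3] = -2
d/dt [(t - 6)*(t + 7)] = 2*t + 1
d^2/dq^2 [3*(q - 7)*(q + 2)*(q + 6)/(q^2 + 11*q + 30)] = 216/(q^3 + 15*q^2 + 75*q + 125)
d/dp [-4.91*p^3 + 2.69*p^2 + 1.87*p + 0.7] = -14.73*p^2 + 5.38*p + 1.87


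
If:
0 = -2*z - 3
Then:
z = -3/2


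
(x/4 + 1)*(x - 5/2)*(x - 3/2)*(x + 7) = x^4/4 + 7*x^3/4 - 49*x^2/16 - 283*x/16 + 105/4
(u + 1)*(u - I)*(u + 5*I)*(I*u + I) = I*u^4 - 4*u^3 + 2*I*u^3 - 8*u^2 + 6*I*u^2 - 4*u + 10*I*u + 5*I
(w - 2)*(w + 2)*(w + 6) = w^3 + 6*w^2 - 4*w - 24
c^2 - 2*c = c*(c - 2)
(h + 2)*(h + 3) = h^2 + 5*h + 6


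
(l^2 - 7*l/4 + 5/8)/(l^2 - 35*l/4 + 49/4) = (8*l^2 - 14*l + 5)/(2*(4*l^2 - 35*l + 49))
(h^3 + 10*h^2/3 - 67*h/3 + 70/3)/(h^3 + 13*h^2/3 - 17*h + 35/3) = (h - 2)/(h - 1)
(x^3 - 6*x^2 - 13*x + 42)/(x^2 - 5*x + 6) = (x^2 - 4*x - 21)/(x - 3)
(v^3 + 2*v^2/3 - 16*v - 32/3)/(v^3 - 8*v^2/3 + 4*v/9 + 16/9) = 3*(v^2 - 16)/(3*v^2 - 10*v + 8)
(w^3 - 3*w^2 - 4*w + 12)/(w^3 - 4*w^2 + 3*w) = (w^2 - 4)/(w*(w - 1))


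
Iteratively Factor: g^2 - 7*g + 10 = (g - 2)*(g - 5)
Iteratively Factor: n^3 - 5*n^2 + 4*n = (n - 1)*(n^2 - 4*n) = (n - 4)*(n - 1)*(n)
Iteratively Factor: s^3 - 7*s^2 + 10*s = (s - 2)*(s^2 - 5*s) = s*(s - 2)*(s - 5)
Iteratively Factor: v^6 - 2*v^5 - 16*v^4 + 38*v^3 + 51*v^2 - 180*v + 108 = (v - 2)*(v^5 - 16*v^3 + 6*v^2 + 63*v - 54) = (v - 2)^2*(v^4 + 2*v^3 - 12*v^2 - 18*v + 27) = (v - 2)^2*(v - 1)*(v^3 + 3*v^2 - 9*v - 27) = (v - 2)^2*(v - 1)*(v + 3)*(v^2 - 9) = (v - 2)^2*(v - 1)*(v + 3)^2*(v - 3)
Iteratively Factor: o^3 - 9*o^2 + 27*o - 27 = (o - 3)*(o^2 - 6*o + 9) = (o - 3)^2*(o - 3)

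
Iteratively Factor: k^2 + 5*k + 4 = (k + 1)*(k + 4)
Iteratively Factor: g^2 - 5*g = (g)*(g - 5)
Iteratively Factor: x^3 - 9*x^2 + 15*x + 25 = (x - 5)*(x^2 - 4*x - 5) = (x - 5)*(x + 1)*(x - 5)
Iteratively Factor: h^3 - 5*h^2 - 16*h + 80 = (h + 4)*(h^2 - 9*h + 20) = (h - 5)*(h + 4)*(h - 4)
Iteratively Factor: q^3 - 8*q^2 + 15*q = (q - 5)*(q^2 - 3*q) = q*(q - 5)*(q - 3)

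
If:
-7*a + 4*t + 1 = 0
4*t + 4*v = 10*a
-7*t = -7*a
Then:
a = 1/3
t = 1/3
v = 1/2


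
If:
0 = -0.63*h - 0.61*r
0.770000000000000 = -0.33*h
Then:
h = -2.33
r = 2.41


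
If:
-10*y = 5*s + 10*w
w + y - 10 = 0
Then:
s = -20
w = 10 - y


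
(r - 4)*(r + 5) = r^2 + r - 20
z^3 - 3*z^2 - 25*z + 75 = (z - 5)*(z - 3)*(z + 5)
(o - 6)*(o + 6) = o^2 - 36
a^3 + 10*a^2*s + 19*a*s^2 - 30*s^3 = (a - s)*(a + 5*s)*(a + 6*s)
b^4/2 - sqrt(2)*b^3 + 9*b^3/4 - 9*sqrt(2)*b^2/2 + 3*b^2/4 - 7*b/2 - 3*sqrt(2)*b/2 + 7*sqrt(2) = (b/2 + 1)*(b - 1)*(b + 7/2)*(b - 2*sqrt(2))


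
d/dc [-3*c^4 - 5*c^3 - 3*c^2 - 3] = 3*c*(-4*c^2 - 5*c - 2)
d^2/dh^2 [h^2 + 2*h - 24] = 2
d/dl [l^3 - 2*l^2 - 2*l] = 3*l^2 - 4*l - 2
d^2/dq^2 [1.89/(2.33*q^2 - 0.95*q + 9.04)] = (-20.521242*q^2 + 8.36703*q + 1.89*(4.66*q - 0.95)*(9.32*q - 1.9) - 79.618896)/(2.33*q^2 - 0.95*q + 9.04)^3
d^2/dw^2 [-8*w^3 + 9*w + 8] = -48*w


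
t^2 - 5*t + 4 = (t - 4)*(t - 1)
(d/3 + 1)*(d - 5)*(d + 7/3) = d^3/3 + d^2/9 - 59*d/9 - 35/3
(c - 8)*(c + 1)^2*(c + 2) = c^4 - 4*c^3 - 27*c^2 - 38*c - 16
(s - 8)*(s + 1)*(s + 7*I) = s^3 - 7*s^2 + 7*I*s^2 - 8*s - 49*I*s - 56*I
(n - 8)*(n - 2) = n^2 - 10*n + 16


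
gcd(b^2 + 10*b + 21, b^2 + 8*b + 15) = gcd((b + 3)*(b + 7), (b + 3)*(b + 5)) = b + 3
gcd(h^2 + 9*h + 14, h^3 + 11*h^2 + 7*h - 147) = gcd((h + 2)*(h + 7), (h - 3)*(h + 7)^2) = h + 7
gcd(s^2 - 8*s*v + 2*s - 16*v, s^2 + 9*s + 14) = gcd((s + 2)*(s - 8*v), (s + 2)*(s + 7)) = s + 2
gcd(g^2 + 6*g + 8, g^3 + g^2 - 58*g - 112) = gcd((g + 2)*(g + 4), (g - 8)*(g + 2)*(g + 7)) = g + 2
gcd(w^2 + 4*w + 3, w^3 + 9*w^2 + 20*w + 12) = w + 1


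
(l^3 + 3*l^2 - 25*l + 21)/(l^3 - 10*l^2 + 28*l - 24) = (l^3 + 3*l^2 - 25*l + 21)/(l^3 - 10*l^2 + 28*l - 24)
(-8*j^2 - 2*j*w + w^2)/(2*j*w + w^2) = (-4*j + w)/w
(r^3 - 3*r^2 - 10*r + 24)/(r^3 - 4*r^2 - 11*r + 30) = (r - 4)/(r - 5)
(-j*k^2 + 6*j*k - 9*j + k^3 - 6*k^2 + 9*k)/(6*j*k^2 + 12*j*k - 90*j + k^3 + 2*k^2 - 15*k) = (-j*k + 3*j + k^2 - 3*k)/(6*j*k + 30*j + k^2 + 5*k)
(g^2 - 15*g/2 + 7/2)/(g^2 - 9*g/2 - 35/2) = (2*g - 1)/(2*g + 5)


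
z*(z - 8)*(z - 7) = z^3 - 15*z^2 + 56*z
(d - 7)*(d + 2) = d^2 - 5*d - 14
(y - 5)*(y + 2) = y^2 - 3*y - 10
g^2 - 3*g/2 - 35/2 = (g - 5)*(g + 7/2)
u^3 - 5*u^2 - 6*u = u*(u - 6)*(u + 1)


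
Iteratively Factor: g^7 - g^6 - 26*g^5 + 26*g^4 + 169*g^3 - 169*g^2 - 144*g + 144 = (g - 4)*(g^6 + 3*g^5 - 14*g^4 - 30*g^3 + 49*g^2 + 27*g - 36) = (g - 4)*(g - 1)*(g^5 + 4*g^4 - 10*g^3 - 40*g^2 + 9*g + 36) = (g - 4)*(g - 1)*(g + 3)*(g^4 + g^3 - 13*g^2 - g + 12) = (g - 4)*(g - 1)*(g + 1)*(g + 3)*(g^3 - 13*g + 12) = (g - 4)*(g - 3)*(g - 1)*(g + 1)*(g + 3)*(g^2 + 3*g - 4) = (g - 4)*(g - 3)*(g - 1)*(g + 1)*(g + 3)*(g + 4)*(g - 1)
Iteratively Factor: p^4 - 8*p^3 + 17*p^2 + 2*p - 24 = (p - 3)*(p^3 - 5*p^2 + 2*p + 8) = (p - 4)*(p - 3)*(p^2 - p - 2) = (p - 4)*(p - 3)*(p + 1)*(p - 2)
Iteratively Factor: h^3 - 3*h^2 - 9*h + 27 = (h - 3)*(h^2 - 9) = (h - 3)^2*(h + 3)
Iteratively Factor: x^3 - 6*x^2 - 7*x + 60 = (x + 3)*(x^2 - 9*x + 20) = (x - 4)*(x + 3)*(x - 5)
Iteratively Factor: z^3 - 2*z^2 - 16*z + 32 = (z - 4)*(z^2 + 2*z - 8) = (z - 4)*(z + 4)*(z - 2)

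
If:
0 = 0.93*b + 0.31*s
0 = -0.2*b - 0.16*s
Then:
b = 0.00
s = 0.00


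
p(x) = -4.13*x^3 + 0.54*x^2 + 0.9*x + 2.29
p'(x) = -12.39*x^2 + 1.08*x + 0.9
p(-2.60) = 76.19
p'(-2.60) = -85.66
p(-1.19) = 8.94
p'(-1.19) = -17.93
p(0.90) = 0.53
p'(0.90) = -8.16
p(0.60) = 2.13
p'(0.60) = -2.91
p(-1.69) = 22.25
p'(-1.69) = -36.31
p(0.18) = 2.45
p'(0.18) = 0.69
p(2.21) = -37.66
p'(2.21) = -57.23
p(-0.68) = 3.23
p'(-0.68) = -5.56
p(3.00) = -101.66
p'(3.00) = -107.37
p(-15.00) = 14049.04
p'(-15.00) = -2803.05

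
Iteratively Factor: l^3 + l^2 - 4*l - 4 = (l + 1)*(l^2 - 4) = (l - 2)*(l + 1)*(l + 2)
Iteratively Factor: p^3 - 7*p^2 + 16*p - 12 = (p - 2)*(p^2 - 5*p + 6) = (p - 3)*(p - 2)*(p - 2)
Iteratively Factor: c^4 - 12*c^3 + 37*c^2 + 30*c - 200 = (c - 4)*(c^3 - 8*c^2 + 5*c + 50) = (c - 4)*(c + 2)*(c^2 - 10*c + 25) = (c - 5)*(c - 4)*(c + 2)*(c - 5)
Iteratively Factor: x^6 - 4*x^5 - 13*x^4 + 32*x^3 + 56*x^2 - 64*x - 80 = (x - 5)*(x^5 + x^4 - 8*x^3 - 8*x^2 + 16*x + 16) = (x - 5)*(x - 2)*(x^4 + 3*x^3 - 2*x^2 - 12*x - 8) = (x - 5)*(x - 2)*(x + 2)*(x^3 + x^2 - 4*x - 4) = (x - 5)*(x - 2)*(x + 2)^2*(x^2 - x - 2) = (x - 5)*(x - 2)*(x + 1)*(x + 2)^2*(x - 2)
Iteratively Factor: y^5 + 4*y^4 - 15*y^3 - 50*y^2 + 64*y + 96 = (y - 3)*(y^4 + 7*y^3 + 6*y^2 - 32*y - 32) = (y - 3)*(y + 4)*(y^3 + 3*y^2 - 6*y - 8) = (y - 3)*(y - 2)*(y + 4)*(y^2 + 5*y + 4) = (y - 3)*(y - 2)*(y + 4)^2*(y + 1)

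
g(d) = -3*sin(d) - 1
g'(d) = -3*cos(d)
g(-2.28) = 1.28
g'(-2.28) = 1.95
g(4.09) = 1.44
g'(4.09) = 1.75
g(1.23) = -3.83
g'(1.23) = -1.00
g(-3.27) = -1.38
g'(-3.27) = 2.98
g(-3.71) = -2.61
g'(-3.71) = 2.53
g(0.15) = -1.45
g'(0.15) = -2.97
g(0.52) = -2.49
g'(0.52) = -2.60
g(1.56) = -4.00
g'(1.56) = -0.03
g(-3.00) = -0.58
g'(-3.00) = 2.97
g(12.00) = 0.61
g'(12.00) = -2.53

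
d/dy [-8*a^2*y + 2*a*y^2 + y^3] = -8*a^2 + 4*a*y + 3*y^2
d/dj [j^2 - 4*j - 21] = 2*j - 4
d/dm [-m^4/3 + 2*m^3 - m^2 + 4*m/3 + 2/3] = -4*m^3/3 + 6*m^2 - 2*m + 4/3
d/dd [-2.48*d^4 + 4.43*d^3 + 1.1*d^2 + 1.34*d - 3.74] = -9.92*d^3 + 13.29*d^2 + 2.2*d + 1.34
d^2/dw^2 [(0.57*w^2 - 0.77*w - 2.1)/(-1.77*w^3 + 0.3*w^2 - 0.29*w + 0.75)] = (-3.571506*w^6 + 14.473998*w^5 + 78.251346*w^4 - 29.186112*w^3 + 20.63718*w^2 + 14.5908*w - 0.89808)/(5.545233*w^9 - 2.81961*w^8 + 3.203523*w^7 - 7.999965*w^6 + 2.914371*w^5 - 2.58804*w^4 + 3.402764*w^3 - 0.695475*w^2 + 0.489375*w - 0.421875)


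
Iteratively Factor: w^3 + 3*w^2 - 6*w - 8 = (w - 2)*(w^2 + 5*w + 4) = (w - 2)*(w + 4)*(w + 1)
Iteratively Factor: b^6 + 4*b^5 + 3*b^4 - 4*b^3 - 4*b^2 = (b + 1)*(b^5 + 3*b^4 - 4*b^2) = b*(b + 1)*(b^4 + 3*b^3 - 4*b) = b*(b + 1)*(b + 2)*(b^3 + b^2 - 2*b) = b*(b - 1)*(b + 1)*(b + 2)*(b^2 + 2*b) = b*(b - 1)*(b + 1)*(b + 2)^2*(b)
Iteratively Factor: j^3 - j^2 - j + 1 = (j + 1)*(j^2 - 2*j + 1) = (j - 1)*(j + 1)*(j - 1)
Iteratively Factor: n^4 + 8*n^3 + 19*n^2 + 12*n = (n + 3)*(n^3 + 5*n^2 + 4*n) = n*(n + 3)*(n^2 + 5*n + 4) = n*(n + 1)*(n + 3)*(n + 4)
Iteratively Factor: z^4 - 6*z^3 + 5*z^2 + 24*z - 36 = (z - 2)*(z^3 - 4*z^2 - 3*z + 18) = (z - 2)*(z + 2)*(z^2 - 6*z + 9) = (z - 3)*(z - 2)*(z + 2)*(z - 3)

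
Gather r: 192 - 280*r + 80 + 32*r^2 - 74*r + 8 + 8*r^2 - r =40*r^2 - 355*r + 280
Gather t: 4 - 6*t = 4 - 6*t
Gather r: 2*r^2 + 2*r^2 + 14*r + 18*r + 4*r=4*r^2 + 36*r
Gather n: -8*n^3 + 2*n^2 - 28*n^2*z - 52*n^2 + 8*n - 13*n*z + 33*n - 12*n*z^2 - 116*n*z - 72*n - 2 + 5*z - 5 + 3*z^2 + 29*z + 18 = -8*n^3 + n^2*(-28*z - 50) + n*(-12*z^2 - 129*z - 31) + 3*z^2 + 34*z + 11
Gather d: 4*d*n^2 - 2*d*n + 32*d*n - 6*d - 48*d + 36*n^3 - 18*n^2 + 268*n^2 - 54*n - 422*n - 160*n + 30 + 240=d*(4*n^2 + 30*n - 54) + 36*n^3 + 250*n^2 - 636*n + 270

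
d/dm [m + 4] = 1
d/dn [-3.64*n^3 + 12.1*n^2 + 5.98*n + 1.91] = -10.92*n^2 + 24.2*n + 5.98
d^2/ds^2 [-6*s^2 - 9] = -12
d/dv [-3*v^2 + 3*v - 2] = 3 - 6*v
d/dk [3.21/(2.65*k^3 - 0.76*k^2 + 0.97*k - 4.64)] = (-25.5195*k^2 + 4.8792*k - 3.1137)/(2.65*k^3 - 0.76*k^2 + 0.97*k - 4.64)^2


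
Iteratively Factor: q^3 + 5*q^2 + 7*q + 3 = (q + 1)*(q^2 + 4*q + 3) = (q + 1)^2*(q + 3)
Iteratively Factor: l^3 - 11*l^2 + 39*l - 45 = (l - 3)*(l^2 - 8*l + 15) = (l - 3)^2*(l - 5)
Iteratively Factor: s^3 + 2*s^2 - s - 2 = (s + 2)*(s^2 - 1) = (s + 1)*(s + 2)*(s - 1)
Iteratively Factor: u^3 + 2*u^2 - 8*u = (u + 4)*(u^2 - 2*u) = u*(u + 4)*(u - 2)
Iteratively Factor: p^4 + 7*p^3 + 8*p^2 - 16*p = (p + 4)*(p^3 + 3*p^2 - 4*p) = (p - 1)*(p + 4)*(p^2 + 4*p) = (p - 1)*(p + 4)^2*(p)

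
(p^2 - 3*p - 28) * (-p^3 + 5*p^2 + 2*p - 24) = -p^5 + 8*p^4 + 15*p^3 - 170*p^2 + 16*p + 672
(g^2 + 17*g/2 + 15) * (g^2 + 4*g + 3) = g^4 + 25*g^3/2 + 52*g^2 + 171*g/2 + 45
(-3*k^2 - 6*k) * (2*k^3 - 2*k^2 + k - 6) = -6*k^5 - 6*k^4 + 9*k^3 + 12*k^2 + 36*k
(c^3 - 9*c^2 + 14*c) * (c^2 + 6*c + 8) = c^5 - 3*c^4 - 32*c^3 + 12*c^2 + 112*c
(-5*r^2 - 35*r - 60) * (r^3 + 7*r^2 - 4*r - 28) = -5*r^5 - 70*r^4 - 285*r^3 - 140*r^2 + 1220*r + 1680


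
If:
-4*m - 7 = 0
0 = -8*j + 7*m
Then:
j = -49/32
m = -7/4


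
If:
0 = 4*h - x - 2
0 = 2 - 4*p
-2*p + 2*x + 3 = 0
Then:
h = 1/4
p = 1/2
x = -1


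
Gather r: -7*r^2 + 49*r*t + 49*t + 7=-7*r^2 + 49*r*t + 49*t + 7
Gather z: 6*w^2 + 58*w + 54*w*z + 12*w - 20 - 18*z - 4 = 6*w^2 + 70*w + z*(54*w - 18) - 24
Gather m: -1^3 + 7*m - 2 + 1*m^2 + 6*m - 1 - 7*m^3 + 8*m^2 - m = -7*m^3 + 9*m^2 + 12*m - 4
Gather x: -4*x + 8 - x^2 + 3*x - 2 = -x^2 - x + 6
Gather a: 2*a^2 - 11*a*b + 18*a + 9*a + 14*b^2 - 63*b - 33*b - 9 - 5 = 2*a^2 + a*(27 - 11*b) + 14*b^2 - 96*b - 14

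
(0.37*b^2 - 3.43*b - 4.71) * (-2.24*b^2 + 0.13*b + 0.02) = -0.8288*b^4 + 7.7313*b^3 + 10.1119*b^2 - 0.6809*b - 0.0942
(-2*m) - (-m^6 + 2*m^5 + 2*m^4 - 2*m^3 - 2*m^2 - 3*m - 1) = m^6 - 2*m^5 - 2*m^4 + 2*m^3 + 2*m^2 + m + 1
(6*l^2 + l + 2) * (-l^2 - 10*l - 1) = -6*l^4 - 61*l^3 - 18*l^2 - 21*l - 2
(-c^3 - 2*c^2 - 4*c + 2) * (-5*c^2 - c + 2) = 5*c^5 + 11*c^4 + 20*c^3 - 10*c^2 - 10*c + 4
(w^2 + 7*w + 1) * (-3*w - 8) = -3*w^3 - 29*w^2 - 59*w - 8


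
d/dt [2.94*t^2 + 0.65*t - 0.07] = 5.88*t + 0.65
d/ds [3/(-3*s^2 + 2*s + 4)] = 6*(3*s - 1)/(-3*s^2 + 2*s + 4)^2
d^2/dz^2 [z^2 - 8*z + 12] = 2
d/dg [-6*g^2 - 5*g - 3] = -12*g - 5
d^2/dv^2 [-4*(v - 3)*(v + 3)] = -8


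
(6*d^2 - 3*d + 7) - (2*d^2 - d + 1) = 4*d^2 - 2*d + 6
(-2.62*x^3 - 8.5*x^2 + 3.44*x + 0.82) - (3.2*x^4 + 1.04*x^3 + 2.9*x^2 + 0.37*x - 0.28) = -3.2*x^4 - 3.66*x^3 - 11.4*x^2 + 3.07*x + 1.1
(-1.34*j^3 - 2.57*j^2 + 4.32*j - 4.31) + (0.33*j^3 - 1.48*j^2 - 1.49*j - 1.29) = -1.01*j^3 - 4.05*j^2 + 2.83*j - 5.6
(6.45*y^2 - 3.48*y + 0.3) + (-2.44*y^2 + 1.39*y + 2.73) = 4.01*y^2 - 2.09*y + 3.03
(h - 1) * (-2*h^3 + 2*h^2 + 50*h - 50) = -2*h^4 + 4*h^3 + 48*h^2 - 100*h + 50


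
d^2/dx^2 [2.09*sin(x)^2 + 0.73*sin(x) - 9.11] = -0.73*sin(x) + 4.18*cos(2*x)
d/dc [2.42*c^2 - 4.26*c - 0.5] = 4.84*c - 4.26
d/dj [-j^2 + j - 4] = 1 - 2*j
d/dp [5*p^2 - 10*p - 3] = 10*p - 10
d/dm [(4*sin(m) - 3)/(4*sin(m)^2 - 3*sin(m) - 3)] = (-16*sin(m)^2 + 24*sin(m) - 21)*cos(m)/(4*sin(m)^2 - 3*sin(m) - 3)^2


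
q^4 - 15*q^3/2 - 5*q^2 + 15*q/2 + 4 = (q - 8)*(q - 1)*(q + 1/2)*(q + 1)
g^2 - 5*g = g*(g - 5)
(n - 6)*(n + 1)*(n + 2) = n^3 - 3*n^2 - 16*n - 12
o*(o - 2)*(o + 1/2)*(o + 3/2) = o^4 - 13*o^2/4 - 3*o/2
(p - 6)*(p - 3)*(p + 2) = p^3 - 7*p^2 + 36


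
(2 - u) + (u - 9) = -7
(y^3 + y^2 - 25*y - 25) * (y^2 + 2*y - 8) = y^5 + 3*y^4 - 31*y^3 - 83*y^2 + 150*y + 200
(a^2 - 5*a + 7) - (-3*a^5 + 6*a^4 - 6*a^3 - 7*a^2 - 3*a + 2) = 3*a^5 - 6*a^4 + 6*a^3 + 8*a^2 - 2*a + 5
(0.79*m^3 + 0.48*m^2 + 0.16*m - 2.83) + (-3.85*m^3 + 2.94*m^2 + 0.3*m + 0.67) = -3.06*m^3 + 3.42*m^2 + 0.46*m - 2.16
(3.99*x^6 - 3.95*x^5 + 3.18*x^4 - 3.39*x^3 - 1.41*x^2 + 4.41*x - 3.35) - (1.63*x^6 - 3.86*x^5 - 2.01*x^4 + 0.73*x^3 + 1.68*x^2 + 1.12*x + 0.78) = 2.36*x^6 - 0.0900000000000003*x^5 + 5.19*x^4 - 4.12*x^3 - 3.09*x^2 + 3.29*x - 4.13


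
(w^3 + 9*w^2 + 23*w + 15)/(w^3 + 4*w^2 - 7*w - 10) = (w + 3)/(w - 2)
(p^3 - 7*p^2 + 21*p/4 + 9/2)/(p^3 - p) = (4*p^3 - 28*p^2 + 21*p + 18)/(4*p*(p^2 - 1))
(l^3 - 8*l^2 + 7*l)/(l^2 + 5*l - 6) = l*(l - 7)/(l + 6)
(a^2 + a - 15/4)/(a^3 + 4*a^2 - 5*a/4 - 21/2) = (2*a + 5)/(2*a^2 + 11*a + 14)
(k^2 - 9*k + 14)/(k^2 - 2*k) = (k - 7)/k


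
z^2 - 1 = (z - 1)*(z + 1)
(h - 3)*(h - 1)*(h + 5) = h^3 + h^2 - 17*h + 15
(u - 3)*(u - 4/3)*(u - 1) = u^3 - 16*u^2/3 + 25*u/3 - 4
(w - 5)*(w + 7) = w^2 + 2*w - 35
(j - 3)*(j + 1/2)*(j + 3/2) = j^3 - j^2 - 21*j/4 - 9/4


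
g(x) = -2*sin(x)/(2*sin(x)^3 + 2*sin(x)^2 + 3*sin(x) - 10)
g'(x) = -2*(-6*sin(x)^2*cos(x) - 4*sin(x)*cos(x) - 3*cos(x))*sin(x)/(2*sin(x)^3 + 2*sin(x)^2 + 3*sin(x) - 10)^2 - 2*cos(x)/(2*sin(x)^3 + 2*sin(x)^2 + 3*sin(x) - 10) = 4*(2*sin(x)^3 + sin(x)^2 + 5)*cos(x)/(2*sin(x)^3 + 2*sin(x)^2 + 3*sin(x) - 10)^2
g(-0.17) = -0.03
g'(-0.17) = 0.18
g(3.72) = -0.10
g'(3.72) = -0.13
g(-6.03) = 0.06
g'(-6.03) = 0.24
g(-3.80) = 0.18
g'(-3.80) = -0.38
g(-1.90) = -0.15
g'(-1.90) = -0.03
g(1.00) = 0.35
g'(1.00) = 0.63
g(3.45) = -0.06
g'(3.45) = -0.17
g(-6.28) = 0.00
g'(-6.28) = 0.20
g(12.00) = -0.09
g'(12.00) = 0.13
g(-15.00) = -0.11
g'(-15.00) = -0.11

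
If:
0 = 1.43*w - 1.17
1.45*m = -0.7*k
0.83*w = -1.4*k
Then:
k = -0.49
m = 0.23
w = 0.82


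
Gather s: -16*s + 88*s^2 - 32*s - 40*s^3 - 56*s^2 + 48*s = -40*s^3 + 32*s^2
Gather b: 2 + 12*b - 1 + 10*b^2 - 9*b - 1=10*b^2 + 3*b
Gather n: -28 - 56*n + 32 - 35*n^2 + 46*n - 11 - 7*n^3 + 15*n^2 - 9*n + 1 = -7*n^3 - 20*n^2 - 19*n - 6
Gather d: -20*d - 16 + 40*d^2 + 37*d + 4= 40*d^2 + 17*d - 12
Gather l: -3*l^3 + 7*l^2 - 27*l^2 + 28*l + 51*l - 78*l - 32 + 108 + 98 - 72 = -3*l^3 - 20*l^2 + l + 102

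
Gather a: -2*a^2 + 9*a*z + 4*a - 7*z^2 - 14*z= -2*a^2 + a*(9*z + 4) - 7*z^2 - 14*z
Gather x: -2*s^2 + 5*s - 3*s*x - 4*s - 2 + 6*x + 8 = -2*s^2 + s + x*(6 - 3*s) + 6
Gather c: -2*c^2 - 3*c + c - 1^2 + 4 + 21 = -2*c^2 - 2*c + 24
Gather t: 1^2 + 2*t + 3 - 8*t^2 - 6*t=-8*t^2 - 4*t + 4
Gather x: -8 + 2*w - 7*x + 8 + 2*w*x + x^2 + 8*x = 2*w + x^2 + x*(2*w + 1)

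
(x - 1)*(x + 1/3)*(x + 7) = x^3 + 19*x^2/3 - 5*x - 7/3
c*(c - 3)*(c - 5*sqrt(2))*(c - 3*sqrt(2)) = c^4 - 8*sqrt(2)*c^3 - 3*c^3 + 30*c^2 + 24*sqrt(2)*c^2 - 90*c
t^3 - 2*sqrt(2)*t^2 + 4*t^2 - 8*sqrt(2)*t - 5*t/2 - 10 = (t + 4)*(t - 5*sqrt(2)/2)*(t + sqrt(2)/2)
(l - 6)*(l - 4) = l^2 - 10*l + 24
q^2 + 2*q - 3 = (q - 1)*(q + 3)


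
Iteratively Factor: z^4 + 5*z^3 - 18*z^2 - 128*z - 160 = (z + 4)*(z^3 + z^2 - 22*z - 40) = (z - 5)*(z + 4)*(z^2 + 6*z + 8) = (z - 5)*(z + 4)^2*(z + 2)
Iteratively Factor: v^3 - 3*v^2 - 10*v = (v + 2)*(v^2 - 5*v) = v*(v + 2)*(v - 5)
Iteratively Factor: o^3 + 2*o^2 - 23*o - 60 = (o + 4)*(o^2 - 2*o - 15) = (o - 5)*(o + 4)*(o + 3)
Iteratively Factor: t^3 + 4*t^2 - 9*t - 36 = (t + 3)*(t^2 + t - 12) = (t - 3)*(t + 3)*(t + 4)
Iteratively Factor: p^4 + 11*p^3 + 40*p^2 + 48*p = (p + 4)*(p^3 + 7*p^2 + 12*p) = p*(p + 4)*(p^2 + 7*p + 12) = p*(p + 3)*(p + 4)*(p + 4)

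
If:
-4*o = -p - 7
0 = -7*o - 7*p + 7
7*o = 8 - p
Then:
No Solution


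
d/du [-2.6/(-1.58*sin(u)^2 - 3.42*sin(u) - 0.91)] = -(8.216*sin(u) + 8.892)*cos(u)/(1.58*sin(u)^2 + 3.42*sin(u) + 0.91)^2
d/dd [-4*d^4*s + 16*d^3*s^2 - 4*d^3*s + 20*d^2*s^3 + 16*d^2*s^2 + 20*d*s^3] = 4*s*(-4*d^3 + 12*d^2*s - 3*d^2 + 10*d*s^2 + 8*d*s + 5*s^2)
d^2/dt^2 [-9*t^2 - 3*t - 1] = -18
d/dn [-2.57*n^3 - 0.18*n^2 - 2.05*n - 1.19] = -7.71*n^2 - 0.36*n - 2.05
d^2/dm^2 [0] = 0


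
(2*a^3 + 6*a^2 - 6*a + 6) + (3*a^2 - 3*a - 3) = 2*a^3 + 9*a^2 - 9*a + 3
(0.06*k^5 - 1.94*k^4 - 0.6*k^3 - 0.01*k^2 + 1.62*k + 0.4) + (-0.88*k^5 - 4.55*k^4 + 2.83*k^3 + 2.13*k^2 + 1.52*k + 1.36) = -0.82*k^5 - 6.49*k^4 + 2.23*k^3 + 2.12*k^2 + 3.14*k + 1.76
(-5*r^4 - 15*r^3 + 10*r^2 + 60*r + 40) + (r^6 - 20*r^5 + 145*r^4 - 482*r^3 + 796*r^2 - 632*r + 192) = r^6 - 20*r^5 + 140*r^4 - 497*r^3 + 806*r^2 - 572*r + 232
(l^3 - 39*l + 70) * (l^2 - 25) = l^5 - 64*l^3 + 70*l^2 + 975*l - 1750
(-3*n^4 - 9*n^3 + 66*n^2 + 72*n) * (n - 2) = -3*n^5 - 3*n^4 + 84*n^3 - 60*n^2 - 144*n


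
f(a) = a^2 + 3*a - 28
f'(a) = 2*a + 3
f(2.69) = -12.69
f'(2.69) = 8.38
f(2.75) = -12.19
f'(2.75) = 8.50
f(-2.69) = -28.83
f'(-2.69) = -2.38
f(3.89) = -1.20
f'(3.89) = 10.78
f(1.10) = -23.49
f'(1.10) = 5.20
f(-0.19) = -28.53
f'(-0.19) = 2.62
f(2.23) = -16.34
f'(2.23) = 7.46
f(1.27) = -22.58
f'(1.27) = 5.54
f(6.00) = 26.00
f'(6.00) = 15.00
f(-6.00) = -10.00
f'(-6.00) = -9.00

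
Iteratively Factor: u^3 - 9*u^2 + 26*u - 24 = (u - 3)*(u^2 - 6*u + 8) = (u - 4)*(u - 3)*(u - 2)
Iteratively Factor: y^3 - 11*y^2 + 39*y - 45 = (y - 5)*(y^2 - 6*y + 9) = (y - 5)*(y - 3)*(y - 3)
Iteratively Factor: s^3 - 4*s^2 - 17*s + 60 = (s - 3)*(s^2 - s - 20) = (s - 5)*(s - 3)*(s + 4)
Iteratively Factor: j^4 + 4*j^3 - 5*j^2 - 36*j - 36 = (j + 2)*(j^3 + 2*j^2 - 9*j - 18) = (j + 2)*(j + 3)*(j^2 - j - 6) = (j + 2)^2*(j + 3)*(j - 3)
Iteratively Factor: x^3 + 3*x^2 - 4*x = (x - 1)*(x^2 + 4*x) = x*(x - 1)*(x + 4)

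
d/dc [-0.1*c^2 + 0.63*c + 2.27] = 0.63 - 0.2*c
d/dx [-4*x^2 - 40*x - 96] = -8*x - 40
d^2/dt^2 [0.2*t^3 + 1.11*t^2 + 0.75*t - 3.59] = 1.2*t + 2.22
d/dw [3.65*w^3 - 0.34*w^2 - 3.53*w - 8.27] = 10.95*w^2 - 0.68*w - 3.53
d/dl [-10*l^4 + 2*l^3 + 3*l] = -40*l^3 + 6*l^2 + 3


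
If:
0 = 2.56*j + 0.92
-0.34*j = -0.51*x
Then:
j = -0.36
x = -0.24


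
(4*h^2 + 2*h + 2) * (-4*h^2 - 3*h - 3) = -16*h^4 - 20*h^3 - 26*h^2 - 12*h - 6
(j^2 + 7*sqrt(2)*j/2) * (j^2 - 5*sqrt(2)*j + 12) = j^4 - 3*sqrt(2)*j^3/2 - 23*j^2 + 42*sqrt(2)*j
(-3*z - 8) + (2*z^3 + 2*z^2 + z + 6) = 2*z^3 + 2*z^2 - 2*z - 2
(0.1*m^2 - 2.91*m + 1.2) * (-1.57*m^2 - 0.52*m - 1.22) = -0.157*m^4 + 4.5167*m^3 - 0.4928*m^2 + 2.9262*m - 1.464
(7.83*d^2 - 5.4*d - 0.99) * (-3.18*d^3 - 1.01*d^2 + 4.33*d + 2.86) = -24.8994*d^5 + 9.2637*d^4 + 42.5061*d^3 + 0.0116999999999976*d^2 - 19.7307*d - 2.8314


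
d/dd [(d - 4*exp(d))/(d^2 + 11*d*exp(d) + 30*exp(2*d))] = ((1 - 4*exp(d))*(d^2 + 11*d*exp(d) + 30*exp(2*d)) - (d - 4*exp(d))*(11*d*exp(d) + 2*d + 60*exp(2*d) + 11*exp(d)))/(d^2 + 11*d*exp(d) + 30*exp(2*d))^2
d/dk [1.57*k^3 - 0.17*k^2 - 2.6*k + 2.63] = 4.71*k^2 - 0.34*k - 2.6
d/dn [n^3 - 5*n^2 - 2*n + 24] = 3*n^2 - 10*n - 2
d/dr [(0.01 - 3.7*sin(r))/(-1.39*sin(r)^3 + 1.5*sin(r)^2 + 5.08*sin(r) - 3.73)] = (-10.286*sin(r)^3 + 5.5917*sin(r)^2 - 0.0300000000000011*sin(r) + 13.7502)*cos(r)/(1.9321*sin(r)^6 - 4.17*sin(r)^5 - 11.8724*sin(r)^4 + 25.6094*sin(r)^3 + 14.6164*sin(r)^2 - 37.8968*sin(r) + 13.9129)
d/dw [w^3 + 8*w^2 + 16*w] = 3*w^2 + 16*w + 16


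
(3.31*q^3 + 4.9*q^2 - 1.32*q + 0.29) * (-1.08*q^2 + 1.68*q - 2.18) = -3.5748*q^5 + 0.268799999999999*q^4 + 2.4418*q^3 - 13.2128*q^2 + 3.3648*q - 0.6322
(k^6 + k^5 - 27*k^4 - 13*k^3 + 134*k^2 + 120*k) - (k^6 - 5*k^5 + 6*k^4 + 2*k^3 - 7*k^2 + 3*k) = 6*k^5 - 33*k^4 - 15*k^3 + 141*k^2 + 117*k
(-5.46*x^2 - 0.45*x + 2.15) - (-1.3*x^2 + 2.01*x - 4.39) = -4.16*x^2 - 2.46*x + 6.54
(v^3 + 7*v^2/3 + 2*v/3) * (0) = 0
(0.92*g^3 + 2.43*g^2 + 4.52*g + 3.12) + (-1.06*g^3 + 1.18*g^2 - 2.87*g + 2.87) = -0.14*g^3 + 3.61*g^2 + 1.65*g + 5.99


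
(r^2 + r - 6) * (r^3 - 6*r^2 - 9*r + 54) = r^5 - 5*r^4 - 21*r^3 + 81*r^2 + 108*r - 324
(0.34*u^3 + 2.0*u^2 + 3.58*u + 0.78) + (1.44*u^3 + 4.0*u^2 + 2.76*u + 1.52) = 1.78*u^3 + 6.0*u^2 + 6.34*u + 2.3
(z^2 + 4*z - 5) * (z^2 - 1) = z^4 + 4*z^3 - 6*z^2 - 4*z + 5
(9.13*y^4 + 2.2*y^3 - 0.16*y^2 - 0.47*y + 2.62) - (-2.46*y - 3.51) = 9.13*y^4 + 2.2*y^3 - 0.16*y^2 + 1.99*y + 6.13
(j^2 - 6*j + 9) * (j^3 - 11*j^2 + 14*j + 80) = j^5 - 17*j^4 + 89*j^3 - 103*j^2 - 354*j + 720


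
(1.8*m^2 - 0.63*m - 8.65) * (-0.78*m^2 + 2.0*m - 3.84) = -1.404*m^4 + 4.0914*m^3 - 1.425*m^2 - 14.8808*m + 33.216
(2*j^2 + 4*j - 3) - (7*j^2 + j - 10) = -5*j^2 + 3*j + 7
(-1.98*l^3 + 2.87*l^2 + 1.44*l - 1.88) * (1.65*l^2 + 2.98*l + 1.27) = -3.267*l^5 - 1.1649*l^4 + 8.414*l^3 + 4.8341*l^2 - 3.7736*l - 2.3876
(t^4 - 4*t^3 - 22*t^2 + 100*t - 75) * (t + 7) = t^5 + 3*t^4 - 50*t^3 - 54*t^2 + 625*t - 525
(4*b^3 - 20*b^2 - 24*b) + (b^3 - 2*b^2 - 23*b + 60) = 5*b^3 - 22*b^2 - 47*b + 60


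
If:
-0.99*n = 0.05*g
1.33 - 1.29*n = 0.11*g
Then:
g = 29.66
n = -1.50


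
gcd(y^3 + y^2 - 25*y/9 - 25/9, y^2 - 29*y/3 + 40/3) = y - 5/3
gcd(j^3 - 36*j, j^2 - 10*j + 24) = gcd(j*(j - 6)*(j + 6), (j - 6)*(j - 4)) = j - 6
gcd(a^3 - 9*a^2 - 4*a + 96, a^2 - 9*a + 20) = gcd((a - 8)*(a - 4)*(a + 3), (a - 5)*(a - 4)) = a - 4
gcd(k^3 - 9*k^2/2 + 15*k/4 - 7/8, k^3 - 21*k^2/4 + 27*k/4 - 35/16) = k^2 - 4*k + 7/4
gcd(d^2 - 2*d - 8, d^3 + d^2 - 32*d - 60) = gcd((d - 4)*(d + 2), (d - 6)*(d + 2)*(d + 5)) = d + 2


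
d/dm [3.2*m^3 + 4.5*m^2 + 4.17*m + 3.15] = 9.6*m^2 + 9.0*m + 4.17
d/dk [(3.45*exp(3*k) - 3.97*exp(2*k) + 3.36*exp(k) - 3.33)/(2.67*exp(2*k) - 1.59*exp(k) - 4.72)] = (9.2115*exp(4*k) - 10.971*exp(3*k) - 51.5109*exp(2*k) + 55.259*exp(k) - 21.1539)*exp(k)/(7.1289*exp(4*k) - 8.4906*exp(3*k) - 22.6767*exp(2*k) + 15.0096*exp(k) + 22.2784)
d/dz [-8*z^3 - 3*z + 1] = -24*z^2 - 3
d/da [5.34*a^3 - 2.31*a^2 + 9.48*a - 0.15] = 16.02*a^2 - 4.62*a + 9.48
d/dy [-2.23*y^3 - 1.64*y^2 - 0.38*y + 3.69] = -6.69*y^2 - 3.28*y - 0.38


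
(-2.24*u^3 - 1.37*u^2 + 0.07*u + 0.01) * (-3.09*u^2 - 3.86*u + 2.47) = 6.9216*u^5 + 12.8797*u^4 - 0.460900000000001*u^3 - 3.685*u^2 + 0.1343*u + 0.0247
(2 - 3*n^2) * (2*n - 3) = -6*n^3 + 9*n^2 + 4*n - 6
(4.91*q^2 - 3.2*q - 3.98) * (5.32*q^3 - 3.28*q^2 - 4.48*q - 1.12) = 26.1212*q^5 - 33.1288*q^4 - 32.6744*q^3 + 21.8912*q^2 + 21.4144*q + 4.4576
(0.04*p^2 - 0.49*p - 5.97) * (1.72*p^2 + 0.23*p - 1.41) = 0.0688*p^4 - 0.8336*p^3 - 10.4375*p^2 - 0.6822*p + 8.4177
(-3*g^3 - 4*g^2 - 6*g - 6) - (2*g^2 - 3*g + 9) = -3*g^3 - 6*g^2 - 3*g - 15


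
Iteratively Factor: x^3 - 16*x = (x)*(x^2 - 16) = x*(x + 4)*(x - 4)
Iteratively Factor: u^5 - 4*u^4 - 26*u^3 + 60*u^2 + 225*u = (u + 3)*(u^4 - 7*u^3 - 5*u^2 + 75*u) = (u - 5)*(u + 3)*(u^3 - 2*u^2 - 15*u) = (u - 5)^2*(u + 3)*(u^2 + 3*u) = u*(u - 5)^2*(u + 3)*(u + 3)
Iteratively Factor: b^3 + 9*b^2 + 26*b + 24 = (b + 3)*(b^2 + 6*b + 8) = (b + 3)*(b + 4)*(b + 2)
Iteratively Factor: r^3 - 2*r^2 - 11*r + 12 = (r - 1)*(r^2 - r - 12) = (r - 1)*(r + 3)*(r - 4)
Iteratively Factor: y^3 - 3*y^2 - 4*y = (y + 1)*(y^2 - 4*y) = (y - 4)*(y + 1)*(y)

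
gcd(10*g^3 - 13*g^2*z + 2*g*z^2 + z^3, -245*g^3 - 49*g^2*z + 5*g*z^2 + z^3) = 5*g + z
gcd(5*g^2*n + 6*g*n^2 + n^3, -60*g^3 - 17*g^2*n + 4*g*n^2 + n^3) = 5*g + n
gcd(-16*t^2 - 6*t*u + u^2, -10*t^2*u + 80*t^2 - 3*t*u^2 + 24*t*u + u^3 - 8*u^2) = 2*t + u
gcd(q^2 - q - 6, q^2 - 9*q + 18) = q - 3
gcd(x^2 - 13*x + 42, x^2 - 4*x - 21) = x - 7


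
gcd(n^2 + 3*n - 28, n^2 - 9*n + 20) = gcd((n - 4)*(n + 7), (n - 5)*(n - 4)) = n - 4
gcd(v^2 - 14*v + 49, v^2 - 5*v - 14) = v - 7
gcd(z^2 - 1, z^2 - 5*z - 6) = z + 1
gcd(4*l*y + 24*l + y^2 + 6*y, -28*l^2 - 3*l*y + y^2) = 4*l + y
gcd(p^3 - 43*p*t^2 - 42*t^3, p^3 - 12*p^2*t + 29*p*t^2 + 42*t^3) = p^2 - 6*p*t - 7*t^2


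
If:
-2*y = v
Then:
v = -2*y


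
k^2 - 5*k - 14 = (k - 7)*(k + 2)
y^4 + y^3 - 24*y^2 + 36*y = y*(y - 3)*(y - 2)*(y + 6)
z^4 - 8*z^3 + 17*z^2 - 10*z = z*(z - 5)*(z - 2)*(z - 1)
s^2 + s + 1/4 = (s + 1/2)^2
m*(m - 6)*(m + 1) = m^3 - 5*m^2 - 6*m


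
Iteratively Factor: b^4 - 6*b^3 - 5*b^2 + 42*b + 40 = (b + 1)*(b^3 - 7*b^2 + 2*b + 40) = (b + 1)*(b + 2)*(b^2 - 9*b + 20) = (b - 5)*(b + 1)*(b + 2)*(b - 4)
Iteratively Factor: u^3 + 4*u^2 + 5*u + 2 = (u + 2)*(u^2 + 2*u + 1) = (u + 1)*(u + 2)*(u + 1)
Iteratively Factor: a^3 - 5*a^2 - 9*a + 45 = (a - 5)*(a^2 - 9) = (a - 5)*(a + 3)*(a - 3)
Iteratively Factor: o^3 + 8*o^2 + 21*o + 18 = (o + 2)*(o^2 + 6*o + 9) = (o + 2)*(o + 3)*(o + 3)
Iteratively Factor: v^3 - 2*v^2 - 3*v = (v + 1)*(v^2 - 3*v) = v*(v + 1)*(v - 3)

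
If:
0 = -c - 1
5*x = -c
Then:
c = -1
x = 1/5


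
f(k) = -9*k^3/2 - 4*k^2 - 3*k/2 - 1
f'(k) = -27*k^2/2 - 8*k - 3/2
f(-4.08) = 244.16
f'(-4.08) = -193.59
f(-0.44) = -0.73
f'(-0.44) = -0.59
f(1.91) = -49.81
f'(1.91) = -66.03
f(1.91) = -49.81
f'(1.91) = -66.03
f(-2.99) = 88.01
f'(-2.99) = -98.27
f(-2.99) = 88.01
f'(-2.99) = -98.27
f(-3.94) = 218.05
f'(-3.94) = -179.55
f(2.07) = -61.16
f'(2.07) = -75.91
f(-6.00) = 836.00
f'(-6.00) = -439.50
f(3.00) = -163.00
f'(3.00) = -147.00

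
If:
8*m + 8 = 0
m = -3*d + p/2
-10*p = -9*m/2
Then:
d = 31/120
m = -1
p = -9/20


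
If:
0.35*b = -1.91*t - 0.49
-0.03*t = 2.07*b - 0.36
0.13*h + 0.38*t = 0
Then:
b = 0.18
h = 0.85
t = -0.29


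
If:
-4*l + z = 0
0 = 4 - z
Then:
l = 1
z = 4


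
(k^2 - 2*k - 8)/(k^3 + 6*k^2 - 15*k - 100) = (k + 2)/(k^2 + 10*k + 25)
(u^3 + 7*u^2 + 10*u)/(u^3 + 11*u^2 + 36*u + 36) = u*(u + 5)/(u^2 + 9*u + 18)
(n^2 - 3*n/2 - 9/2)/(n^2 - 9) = (n + 3/2)/(n + 3)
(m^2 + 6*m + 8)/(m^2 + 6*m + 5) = (m^2 + 6*m + 8)/(m^2 + 6*m + 5)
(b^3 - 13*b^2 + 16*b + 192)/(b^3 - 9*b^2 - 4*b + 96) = (b - 8)/(b - 4)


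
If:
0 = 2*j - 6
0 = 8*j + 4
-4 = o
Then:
No Solution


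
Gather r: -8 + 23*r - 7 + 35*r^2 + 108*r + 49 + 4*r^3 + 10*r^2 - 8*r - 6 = 4*r^3 + 45*r^2 + 123*r + 28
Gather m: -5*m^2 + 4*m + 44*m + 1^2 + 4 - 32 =-5*m^2 + 48*m - 27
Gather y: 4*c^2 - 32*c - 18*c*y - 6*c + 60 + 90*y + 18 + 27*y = 4*c^2 - 38*c + y*(117 - 18*c) + 78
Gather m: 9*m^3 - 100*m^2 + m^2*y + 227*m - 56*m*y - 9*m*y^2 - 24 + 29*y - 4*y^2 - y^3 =9*m^3 + m^2*(y - 100) + m*(-9*y^2 - 56*y + 227) - y^3 - 4*y^2 + 29*y - 24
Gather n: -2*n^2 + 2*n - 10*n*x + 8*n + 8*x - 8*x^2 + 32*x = -2*n^2 + n*(10 - 10*x) - 8*x^2 + 40*x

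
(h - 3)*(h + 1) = h^2 - 2*h - 3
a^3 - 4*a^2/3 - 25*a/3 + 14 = (a - 7/3)*(a - 2)*(a + 3)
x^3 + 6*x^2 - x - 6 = (x - 1)*(x + 1)*(x + 6)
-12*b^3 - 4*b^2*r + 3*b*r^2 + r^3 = (-2*b + r)*(2*b + r)*(3*b + r)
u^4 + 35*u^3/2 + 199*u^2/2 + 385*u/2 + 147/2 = (u + 1/2)*(u + 3)*(u + 7)^2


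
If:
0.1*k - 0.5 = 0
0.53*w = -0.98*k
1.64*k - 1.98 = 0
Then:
No Solution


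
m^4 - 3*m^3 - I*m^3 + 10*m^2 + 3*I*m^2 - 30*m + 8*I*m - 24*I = (m - 3)*(m - 4*I)*(m + I)*(m + 2*I)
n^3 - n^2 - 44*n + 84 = (n - 6)*(n - 2)*(n + 7)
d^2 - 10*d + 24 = (d - 6)*(d - 4)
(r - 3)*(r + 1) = r^2 - 2*r - 3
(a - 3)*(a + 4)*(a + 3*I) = a^3 + a^2 + 3*I*a^2 - 12*a + 3*I*a - 36*I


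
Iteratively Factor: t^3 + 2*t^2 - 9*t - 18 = (t - 3)*(t^2 + 5*t + 6) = (t - 3)*(t + 3)*(t + 2)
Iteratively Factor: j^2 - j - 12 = (j + 3)*(j - 4)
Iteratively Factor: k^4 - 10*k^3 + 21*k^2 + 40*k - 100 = (k - 5)*(k^3 - 5*k^2 - 4*k + 20) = (k - 5)*(k + 2)*(k^2 - 7*k + 10) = (k - 5)*(k - 2)*(k + 2)*(k - 5)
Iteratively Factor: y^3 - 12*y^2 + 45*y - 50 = (y - 5)*(y^2 - 7*y + 10) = (y - 5)^2*(y - 2)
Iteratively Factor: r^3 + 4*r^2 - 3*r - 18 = (r + 3)*(r^2 + r - 6) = (r + 3)^2*(r - 2)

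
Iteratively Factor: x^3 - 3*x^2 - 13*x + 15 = (x - 5)*(x^2 + 2*x - 3) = (x - 5)*(x - 1)*(x + 3)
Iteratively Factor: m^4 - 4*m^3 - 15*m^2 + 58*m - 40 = (m - 5)*(m^3 + m^2 - 10*m + 8) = (m - 5)*(m + 4)*(m^2 - 3*m + 2) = (m - 5)*(m - 2)*(m + 4)*(m - 1)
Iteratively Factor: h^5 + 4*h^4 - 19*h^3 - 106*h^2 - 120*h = (h + 2)*(h^4 + 2*h^3 - 23*h^2 - 60*h) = (h - 5)*(h + 2)*(h^3 + 7*h^2 + 12*h) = (h - 5)*(h + 2)*(h + 3)*(h^2 + 4*h) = (h - 5)*(h + 2)*(h + 3)*(h + 4)*(h)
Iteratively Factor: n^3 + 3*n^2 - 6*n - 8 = (n + 1)*(n^2 + 2*n - 8) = (n + 1)*(n + 4)*(n - 2)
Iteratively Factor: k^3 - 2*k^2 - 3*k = (k)*(k^2 - 2*k - 3) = k*(k - 3)*(k + 1)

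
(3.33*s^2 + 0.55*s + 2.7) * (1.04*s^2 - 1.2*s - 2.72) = 3.4632*s^4 - 3.424*s^3 - 6.9096*s^2 - 4.736*s - 7.344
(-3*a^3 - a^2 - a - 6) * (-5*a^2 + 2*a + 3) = 15*a^5 - a^4 - 6*a^3 + 25*a^2 - 15*a - 18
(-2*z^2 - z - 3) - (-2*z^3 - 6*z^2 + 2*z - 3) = 2*z^3 + 4*z^2 - 3*z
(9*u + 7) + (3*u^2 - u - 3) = 3*u^2 + 8*u + 4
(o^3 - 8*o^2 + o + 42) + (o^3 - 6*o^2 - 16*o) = 2*o^3 - 14*o^2 - 15*o + 42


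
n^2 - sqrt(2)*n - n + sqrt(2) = (n - 1)*(n - sqrt(2))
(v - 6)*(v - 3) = v^2 - 9*v + 18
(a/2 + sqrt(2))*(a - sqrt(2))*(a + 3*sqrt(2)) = a^3/2 + 2*sqrt(2)*a^2 + a - 6*sqrt(2)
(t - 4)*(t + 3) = t^2 - t - 12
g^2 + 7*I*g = g*(g + 7*I)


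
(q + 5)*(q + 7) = q^2 + 12*q + 35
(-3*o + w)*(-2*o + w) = 6*o^2 - 5*o*w + w^2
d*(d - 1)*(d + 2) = d^3 + d^2 - 2*d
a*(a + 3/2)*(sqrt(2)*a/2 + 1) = sqrt(2)*a^3/2 + a^2 + 3*sqrt(2)*a^2/4 + 3*a/2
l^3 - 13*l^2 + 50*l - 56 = (l - 7)*(l - 4)*(l - 2)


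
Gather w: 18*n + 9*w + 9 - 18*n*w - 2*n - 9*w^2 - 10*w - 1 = 16*n - 9*w^2 + w*(-18*n - 1) + 8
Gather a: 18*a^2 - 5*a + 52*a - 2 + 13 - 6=18*a^2 + 47*a + 5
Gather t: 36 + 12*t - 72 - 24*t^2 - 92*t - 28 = -24*t^2 - 80*t - 64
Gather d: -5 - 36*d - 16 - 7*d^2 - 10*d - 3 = -7*d^2 - 46*d - 24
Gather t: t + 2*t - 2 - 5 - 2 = 3*t - 9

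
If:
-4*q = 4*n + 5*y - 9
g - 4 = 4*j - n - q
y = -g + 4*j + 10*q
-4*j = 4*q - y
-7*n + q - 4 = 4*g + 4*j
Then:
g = 696/101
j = -27/404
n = -435/101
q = 116/101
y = 437/101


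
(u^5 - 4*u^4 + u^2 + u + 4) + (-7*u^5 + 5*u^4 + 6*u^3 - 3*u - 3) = -6*u^5 + u^4 + 6*u^3 + u^2 - 2*u + 1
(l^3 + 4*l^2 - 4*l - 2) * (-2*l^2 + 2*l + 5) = -2*l^5 - 6*l^4 + 21*l^3 + 16*l^2 - 24*l - 10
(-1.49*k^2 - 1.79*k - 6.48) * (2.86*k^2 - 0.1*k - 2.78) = -4.2614*k^4 - 4.9704*k^3 - 14.2116*k^2 + 5.6242*k + 18.0144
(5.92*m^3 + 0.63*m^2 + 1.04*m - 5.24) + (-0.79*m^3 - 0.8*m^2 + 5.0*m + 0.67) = 5.13*m^3 - 0.17*m^2 + 6.04*m - 4.57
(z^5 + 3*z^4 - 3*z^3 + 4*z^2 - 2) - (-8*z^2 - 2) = z^5 + 3*z^4 - 3*z^3 + 12*z^2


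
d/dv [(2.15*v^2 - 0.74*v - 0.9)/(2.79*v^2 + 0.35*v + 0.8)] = (2.8171*v^2 + 8.462*v - 0.277)/(7.7841*v^4 + 1.953*v^3 + 4.5865*v^2 + 0.56*v + 0.64)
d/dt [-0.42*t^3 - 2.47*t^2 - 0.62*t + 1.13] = -1.26*t^2 - 4.94*t - 0.62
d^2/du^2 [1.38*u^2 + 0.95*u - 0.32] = 2.76000000000000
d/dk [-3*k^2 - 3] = -6*k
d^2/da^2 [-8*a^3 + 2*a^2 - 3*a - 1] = 4 - 48*a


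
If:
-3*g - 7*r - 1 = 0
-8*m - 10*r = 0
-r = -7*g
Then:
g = -1/52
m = 35/208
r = -7/52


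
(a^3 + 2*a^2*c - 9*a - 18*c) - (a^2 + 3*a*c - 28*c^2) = a^3 + 2*a^2*c - a^2 - 3*a*c - 9*a + 28*c^2 - 18*c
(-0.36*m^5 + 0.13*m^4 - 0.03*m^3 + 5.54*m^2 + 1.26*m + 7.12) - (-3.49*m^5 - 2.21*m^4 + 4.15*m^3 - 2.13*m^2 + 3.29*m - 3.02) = 3.13*m^5 + 2.34*m^4 - 4.18*m^3 + 7.67*m^2 - 2.03*m + 10.14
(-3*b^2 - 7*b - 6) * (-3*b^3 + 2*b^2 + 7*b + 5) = 9*b^5 + 15*b^4 - 17*b^3 - 76*b^2 - 77*b - 30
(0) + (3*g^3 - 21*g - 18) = 3*g^3 - 21*g - 18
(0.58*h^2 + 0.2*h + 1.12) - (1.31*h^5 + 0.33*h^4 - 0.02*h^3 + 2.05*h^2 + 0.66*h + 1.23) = -1.31*h^5 - 0.33*h^4 + 0.02*h^3 - 1.47*h^2 - 0.46*h - 0.11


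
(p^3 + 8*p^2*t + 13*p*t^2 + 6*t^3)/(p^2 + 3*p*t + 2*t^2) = (p^2 + 7*p*t + 6*t^2)/(p + 2*t)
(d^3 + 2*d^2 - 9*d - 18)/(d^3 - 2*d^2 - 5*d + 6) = (d + 3)/(d - 1)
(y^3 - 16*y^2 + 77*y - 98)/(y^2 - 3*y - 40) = (-y^3 + 16*y^2 - 77*y + 98)/(-y^2 + 3*y + 40)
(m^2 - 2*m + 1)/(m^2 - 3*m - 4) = (-m^2 + 2*m - 1)/(-m^2 + 3*m + 4)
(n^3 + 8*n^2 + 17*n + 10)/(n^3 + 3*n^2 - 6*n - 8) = (n^2 + 7*n + 10)/(n^2 + 2*n - 8)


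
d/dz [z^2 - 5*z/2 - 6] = 2*z - 5/2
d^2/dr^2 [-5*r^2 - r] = -10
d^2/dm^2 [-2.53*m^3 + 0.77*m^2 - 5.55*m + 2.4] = 1.54 - 15.18*m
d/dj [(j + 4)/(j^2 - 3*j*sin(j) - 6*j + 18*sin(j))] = (3*j^2*cos(j) - j^2 - 6*j*cos(j) - 8*j + 30*sin(j) - 72*cos(j) + 24)/((j - 6)^2*(j - 3*sin(j))^2)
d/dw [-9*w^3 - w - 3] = -27*w^2 - 1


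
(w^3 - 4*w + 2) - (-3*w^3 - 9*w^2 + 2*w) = 4*w^3 + 9*w^2 - 6*w + 2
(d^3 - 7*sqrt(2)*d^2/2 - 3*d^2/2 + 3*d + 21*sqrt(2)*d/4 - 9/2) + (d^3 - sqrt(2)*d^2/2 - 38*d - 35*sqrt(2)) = 2*d^3 - 4*sqrt(2)*d^2 - 3*d^2/2 - 35*d + 21*sqrt(2)*d/4 - 35*sqrt(2) - 9/2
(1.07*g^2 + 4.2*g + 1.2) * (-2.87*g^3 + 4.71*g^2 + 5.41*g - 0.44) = -3.0709*g^5 - 7.0143*g^4 + 22.1267*g^3 + 27.9032*g^2 + 4.644*g - 0.528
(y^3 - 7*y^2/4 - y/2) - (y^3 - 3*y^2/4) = -y^2 - y/2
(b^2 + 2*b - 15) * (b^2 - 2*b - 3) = b^4 - 22*b^2 + 24*b + 45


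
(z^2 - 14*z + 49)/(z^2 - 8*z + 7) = (z - 7)/(z - 1)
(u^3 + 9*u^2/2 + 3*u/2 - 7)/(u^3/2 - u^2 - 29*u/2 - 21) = (2*u^2 + 5*u - 7)/(u^2 - 4*u - 21)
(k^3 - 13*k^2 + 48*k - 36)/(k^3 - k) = (k^2 - 12*k + 36)/(k*(k + 1))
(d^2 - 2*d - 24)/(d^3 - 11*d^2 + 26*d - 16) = (d^2 - 2*d - 24)/(d^3 - 11*d^2 + 26*d - 16)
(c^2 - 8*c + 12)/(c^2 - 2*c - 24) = (c - 2)/(c + 4)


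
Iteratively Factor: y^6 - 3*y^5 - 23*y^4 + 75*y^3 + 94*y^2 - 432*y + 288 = (y - 1)*(y^5 - 2*y^4 - 25*y^3 + 50*y^2 + 144*y - 288) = (y - 3)*(y - 1)*(y^4 + y^3 - 22*y^2 - 16*y + 96) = (y - 3)*(y - 2)*(y - 1)*(y^3 + 3*y^2 - 16*y - 48) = (y - 3)*(y - 2)*(y - 1)*(y + 3)*(y^2 - 16) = (y - 4)*(y - 3)*(y - 2)*(y - 1)*(y + 3)*(y + 4)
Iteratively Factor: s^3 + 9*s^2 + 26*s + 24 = (s + 3)*(s^2 + 6*s + 8) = (s + 3)*(s + 4)*(s + 2)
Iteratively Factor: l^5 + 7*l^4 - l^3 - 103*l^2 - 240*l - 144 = (l + 4)*(l^4 + 3*l^3 - 13*l^2 - 51*l - 36) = (l - 4)*(l + 4)*(l^3 + 7*l^2 + 15*l + 9) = (l - 4)*(l + 3)*(l + 4)*(l^2 + 4*l + 3) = (l - 4)*(l + 1)*(l + 3)*(l + 4)*(l + 3)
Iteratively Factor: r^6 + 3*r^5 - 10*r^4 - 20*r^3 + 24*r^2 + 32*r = (r - 2)*(r^5 + 5*r^4 - 20*r^2 - 16*r) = r*(r - 2)*(r^4 + 5*r^3 - 20*r - 16) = r*(r - 2)^2*(r^3 + 7*r^2 + 14*r + 8) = r*(r - 2)^2*(r + 2)*(r^2 + 5*r + 4) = r*(r - 2)^2*(r + 1)*(r + 2)*(r + 4)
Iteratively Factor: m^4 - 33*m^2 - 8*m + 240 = (m - 5)*(m^3 + 5*m^2 - 8*m - 48) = (m - 5)*(m - 3)*(m^2 + 8*m + 16) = (m - 5)*(m - 3)*(m + 4)*(m + 4)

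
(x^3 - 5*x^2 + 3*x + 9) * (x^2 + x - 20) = x^5 - 4*x^4 - 22*x^3 + 112*x^2 - 51*x - 180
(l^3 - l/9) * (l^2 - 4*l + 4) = l^5 - 4*l^4 + 35*l^3/9 + 4*l^2/9 - 4*l/9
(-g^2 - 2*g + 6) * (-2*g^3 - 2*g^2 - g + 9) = 2*g^5 + 6*g^4 - 7*g^3 - 19*g^2 - 24*g + 54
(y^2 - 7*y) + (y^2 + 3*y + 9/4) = 2*y^2 - 4*y + 9/4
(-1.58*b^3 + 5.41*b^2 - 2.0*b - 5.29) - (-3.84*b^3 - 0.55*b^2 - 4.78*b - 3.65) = 2.26*b^3 + 5.96*b^2 + 2.78*b - 1.64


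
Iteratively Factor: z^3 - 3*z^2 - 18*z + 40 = (z - 2)*(z^2 - z - 20) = (z - 2)*(z + 4)*(z - 5)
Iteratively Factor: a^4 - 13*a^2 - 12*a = (a - 4)*(a^3 + 4*a^2 + 3*a) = a*(a - 4)*(a^2 + 4*a + 3) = a*(a - 4)*(a + 3)*(a + 1)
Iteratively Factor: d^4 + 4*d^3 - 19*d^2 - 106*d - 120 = (d + 3)*(d^3 + d^2 - 22*d - 40) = (d + 2)*(d + 3)*(d^2 - d - 20) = (d - 5)*(d + 2)*(d + 3)*(d + 4)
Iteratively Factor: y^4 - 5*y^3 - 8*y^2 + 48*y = (y + 3)*(y^3 - 8*y^2 + 16*y) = (y - 4)*(y + 3)*(y^2 - 4*y) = (y - 4)^2*(y + 3)*(y)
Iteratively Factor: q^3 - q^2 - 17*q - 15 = (q + 1)*(q^2 - 2*q - 15) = (q + 1)*(q + 3)*(q - 5)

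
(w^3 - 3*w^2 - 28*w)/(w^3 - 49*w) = (w + 4)/(w + 7)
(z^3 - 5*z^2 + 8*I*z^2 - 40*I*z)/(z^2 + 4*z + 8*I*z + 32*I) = z*(z - 5)/(z + 4)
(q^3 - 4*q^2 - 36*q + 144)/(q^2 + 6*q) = q - 10 + 24/q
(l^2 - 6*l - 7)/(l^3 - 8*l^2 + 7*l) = (l + 1)/(l*(l - 1))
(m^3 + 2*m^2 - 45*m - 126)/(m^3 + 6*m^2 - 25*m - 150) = (m^2 - 4*m - 21)/(m^2 - 25)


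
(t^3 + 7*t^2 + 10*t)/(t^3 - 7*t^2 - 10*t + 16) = t*(t + 5)/(t^2 - 9*t + 8)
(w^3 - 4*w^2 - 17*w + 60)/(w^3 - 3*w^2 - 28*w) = (w^2 - 8*w + 15)/(w*(w - 7))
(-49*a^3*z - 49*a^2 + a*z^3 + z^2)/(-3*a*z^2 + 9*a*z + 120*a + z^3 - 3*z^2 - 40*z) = (49*a^3*z + 49*a^2 - a*z^3 - z^2)/(3*a*z^2 - 9*a*z - 120*a - z^3 + 3*z^2 + 40*z)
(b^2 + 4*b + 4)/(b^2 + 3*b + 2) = (b + 2)/(b + 1)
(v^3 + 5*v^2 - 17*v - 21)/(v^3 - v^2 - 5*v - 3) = (v + 7)/(v + 1)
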